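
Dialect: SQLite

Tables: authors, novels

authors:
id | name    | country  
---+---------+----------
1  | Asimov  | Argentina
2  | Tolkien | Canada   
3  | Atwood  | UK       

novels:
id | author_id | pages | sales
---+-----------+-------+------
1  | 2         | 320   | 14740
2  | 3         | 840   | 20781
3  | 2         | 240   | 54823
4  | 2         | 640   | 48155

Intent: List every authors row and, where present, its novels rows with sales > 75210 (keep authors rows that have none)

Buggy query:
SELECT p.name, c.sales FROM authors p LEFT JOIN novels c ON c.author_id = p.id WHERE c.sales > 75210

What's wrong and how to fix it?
Bug: Filtering c.sales in WHERE discards the NULL rows produced by LEFT JOIN, turning it into an inner join

Fix: Put 'c.sales > 75210' in the JOIN's ON clause instead of WHERE

Corrected query:
SELECT p.name, c.sales FROM authors p LEFT JOIN novels c ON c.author_id = p.id AND c.sales > 75210

Result:
name    | sales
--------+------
Asimov  | NULL 
Tolkien | NULL 
Atwood  | NULL 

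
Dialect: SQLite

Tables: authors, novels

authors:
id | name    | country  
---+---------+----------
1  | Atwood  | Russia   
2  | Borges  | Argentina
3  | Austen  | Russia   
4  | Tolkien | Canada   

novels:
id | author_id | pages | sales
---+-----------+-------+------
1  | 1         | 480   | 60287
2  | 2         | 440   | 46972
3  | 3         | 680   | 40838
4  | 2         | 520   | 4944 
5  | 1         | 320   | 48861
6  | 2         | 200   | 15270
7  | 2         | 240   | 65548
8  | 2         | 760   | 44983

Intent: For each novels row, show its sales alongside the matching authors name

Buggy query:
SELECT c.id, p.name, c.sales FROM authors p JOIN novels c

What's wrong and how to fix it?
Bug: JOIN with no ON clause produces a cartesian product; every novels row pairs with every authors row

Fix: Specify the join condition linking the foreign key to the parent id

Corrected query:
SELECT c.id, p.name, c.sales FROM authors p JOIN novels c ON c.author_id = p.id

Result:
id | name   | sales
---+--------+------
1  | Atwood | 60287
2  | Borges | 46972
3  | Austen | 40838
4  | Borges | 4944 
5  | Atwood | 48861
6  | Borges | 15270
7  | Borges | 65548
8  | Borges | 44983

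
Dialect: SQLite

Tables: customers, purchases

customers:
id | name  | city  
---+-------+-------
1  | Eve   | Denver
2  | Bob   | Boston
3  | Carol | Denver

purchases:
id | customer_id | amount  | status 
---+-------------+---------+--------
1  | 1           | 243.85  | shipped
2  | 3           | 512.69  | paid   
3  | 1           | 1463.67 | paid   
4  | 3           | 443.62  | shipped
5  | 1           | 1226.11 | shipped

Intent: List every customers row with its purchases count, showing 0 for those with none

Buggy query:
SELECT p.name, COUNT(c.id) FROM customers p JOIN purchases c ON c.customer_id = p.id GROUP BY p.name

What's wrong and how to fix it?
Bug: INNER JOIN drops customers rows that have no matching purchases rows

Fix: Use LEFT JOIN so parents without children still appear (COUNT(c.id) gives 0)

Corrected query:
SELECT p.name, COUNT(c.id) FROM customers p LEFT JOIN purchases c ON c.customer_id = p.id GROUP BY p.name

Result:
name  | COUNT(c.id)
------+------------
Bob   | 0          
Carol | 2          
Eve   | 3          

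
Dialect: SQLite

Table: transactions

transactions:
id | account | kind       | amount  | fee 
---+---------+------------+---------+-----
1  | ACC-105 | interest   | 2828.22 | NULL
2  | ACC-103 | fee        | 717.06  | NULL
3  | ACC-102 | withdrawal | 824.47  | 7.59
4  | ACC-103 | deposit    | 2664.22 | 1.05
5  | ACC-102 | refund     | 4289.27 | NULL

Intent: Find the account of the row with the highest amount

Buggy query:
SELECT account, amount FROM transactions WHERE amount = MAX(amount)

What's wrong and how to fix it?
Bug: WHERE is evaluated per row; an aggregate over the whole table isn't defined there

Fix: Use a subquery: WHERE amount = (SELECT MAX(amount) FROM transactions)

Corrected query:
SELECT account, amount FROM transactions WHERE amount = (SELECT MAX(amount) FROM transactions)

Result:
account | amount 
--------+--------
ACC-102 | 4289.27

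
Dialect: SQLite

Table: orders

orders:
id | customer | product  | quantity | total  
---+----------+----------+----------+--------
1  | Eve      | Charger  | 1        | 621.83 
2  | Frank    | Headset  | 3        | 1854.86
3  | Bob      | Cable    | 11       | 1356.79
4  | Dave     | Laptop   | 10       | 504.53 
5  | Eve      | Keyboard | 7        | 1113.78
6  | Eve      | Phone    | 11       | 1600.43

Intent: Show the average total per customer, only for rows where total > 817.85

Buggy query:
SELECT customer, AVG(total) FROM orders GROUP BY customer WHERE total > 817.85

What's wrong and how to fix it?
Bug: Row-level WHERE must come before GROUP BY in the clause order

Fix: Place WHERE between FROM and GROUP BY

Corrected query:
SELECT customer, AVG(total) FROM orders WHERE total > 817.85 GROUP BY customer

Result:
customer | AVG(total)
---------+-----------
Bob      | 1356.79   
Eve      | 1357.105  
Frank    | 1854.86   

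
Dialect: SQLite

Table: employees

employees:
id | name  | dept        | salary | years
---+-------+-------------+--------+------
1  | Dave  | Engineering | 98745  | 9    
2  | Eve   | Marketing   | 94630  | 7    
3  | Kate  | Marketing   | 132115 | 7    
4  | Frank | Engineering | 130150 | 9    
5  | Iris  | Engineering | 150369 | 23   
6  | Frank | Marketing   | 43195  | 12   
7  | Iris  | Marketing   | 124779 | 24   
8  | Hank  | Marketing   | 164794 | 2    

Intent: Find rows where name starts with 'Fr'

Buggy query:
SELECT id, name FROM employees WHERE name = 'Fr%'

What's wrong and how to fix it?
Bug: '=' compares the literal string including the % character; pattern matching needs LIKE

Fix: Use LIKE for wildcard pattern matching

Corrected query:
SELECT id, name FROM employees WHERE name LIKE 'Fr%'

Result:
id | name 
---+------
4  | Frank
6  | Frank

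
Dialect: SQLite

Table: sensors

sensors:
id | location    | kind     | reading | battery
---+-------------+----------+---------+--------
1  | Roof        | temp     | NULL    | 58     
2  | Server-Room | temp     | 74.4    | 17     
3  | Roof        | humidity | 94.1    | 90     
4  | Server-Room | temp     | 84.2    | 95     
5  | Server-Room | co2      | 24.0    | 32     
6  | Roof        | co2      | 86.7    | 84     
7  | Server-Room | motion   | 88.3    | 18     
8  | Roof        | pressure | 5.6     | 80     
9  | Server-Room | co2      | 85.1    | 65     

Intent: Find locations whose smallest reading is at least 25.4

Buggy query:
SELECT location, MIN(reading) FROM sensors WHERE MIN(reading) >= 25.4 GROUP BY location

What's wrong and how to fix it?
Bug: Aggregates like MIN are computed per group after WHERE runs

Fix: Replace WHERE with HAVING after the GROUP BY

Corrected query:
SELECT location, MIN(reading) FROM sensors GROUP BY location HAVING MIN(reading) >= 25.4

Result:
(no rows)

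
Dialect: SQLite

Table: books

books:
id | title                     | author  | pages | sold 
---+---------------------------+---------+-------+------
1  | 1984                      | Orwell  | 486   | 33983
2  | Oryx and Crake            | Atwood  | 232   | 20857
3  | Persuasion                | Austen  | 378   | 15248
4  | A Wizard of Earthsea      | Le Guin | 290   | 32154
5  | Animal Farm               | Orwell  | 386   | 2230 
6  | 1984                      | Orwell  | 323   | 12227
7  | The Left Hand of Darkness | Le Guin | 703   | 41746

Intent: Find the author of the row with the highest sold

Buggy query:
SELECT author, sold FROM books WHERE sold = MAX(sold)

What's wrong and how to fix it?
Bug: WHERE is evaluated per row; an aggregate over the whole table isn't defined there

Fix: Wrap MAX in a scalar subquery so WHERE compares against a single value

Corrected query:
SELECT author, sold FROM books WHERE sold = (SELECT MAX(sold) FROM books)

Result:
author  | sold 
--------+------
Le Guin | 41746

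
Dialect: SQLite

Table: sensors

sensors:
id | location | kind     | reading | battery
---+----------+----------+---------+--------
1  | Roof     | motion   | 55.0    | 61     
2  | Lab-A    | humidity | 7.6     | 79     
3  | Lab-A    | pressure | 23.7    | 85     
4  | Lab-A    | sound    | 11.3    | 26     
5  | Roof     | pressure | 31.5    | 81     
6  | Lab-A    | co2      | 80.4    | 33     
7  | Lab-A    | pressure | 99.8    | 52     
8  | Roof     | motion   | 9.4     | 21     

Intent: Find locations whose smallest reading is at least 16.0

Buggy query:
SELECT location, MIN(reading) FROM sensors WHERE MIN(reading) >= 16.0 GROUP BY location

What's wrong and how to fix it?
Bug: Aggregates like MIN are computed per group after WHERE runs

Fix: Replace WHERE with HAVING after the GROUP BY

Corrected query:
SELECT location, MIN(reading) FROM sensors GROUP BY location HAVING MIN(reading) >= 16.0

Result:
(no rows)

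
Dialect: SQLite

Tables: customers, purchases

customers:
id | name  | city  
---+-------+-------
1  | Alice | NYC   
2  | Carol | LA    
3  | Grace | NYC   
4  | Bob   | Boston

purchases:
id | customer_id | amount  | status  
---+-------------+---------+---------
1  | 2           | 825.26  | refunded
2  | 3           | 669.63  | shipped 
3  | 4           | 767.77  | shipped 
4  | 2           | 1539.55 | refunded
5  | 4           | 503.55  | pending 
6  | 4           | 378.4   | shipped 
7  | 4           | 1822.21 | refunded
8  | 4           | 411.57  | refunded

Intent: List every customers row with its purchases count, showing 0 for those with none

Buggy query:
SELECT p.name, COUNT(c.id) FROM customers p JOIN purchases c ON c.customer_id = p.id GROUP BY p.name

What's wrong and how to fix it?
Bug: INNER JOIN drops customers rows that have no matching purchases rows

Fix: Use LEFT JOIN so parents without children still appear (COUNT(c.id) gives 0)

Corrected query:
SELECT p.name, COUNT(c.id) FROM customers p LEFT JOIN purchases c ON c.customer_id = p.id GROUP BY p.name

Result:
name  | COUNT(c.id)
------+------------
Alice | 0          
Bob   | 5          
Carol | 2          
Grace | 1          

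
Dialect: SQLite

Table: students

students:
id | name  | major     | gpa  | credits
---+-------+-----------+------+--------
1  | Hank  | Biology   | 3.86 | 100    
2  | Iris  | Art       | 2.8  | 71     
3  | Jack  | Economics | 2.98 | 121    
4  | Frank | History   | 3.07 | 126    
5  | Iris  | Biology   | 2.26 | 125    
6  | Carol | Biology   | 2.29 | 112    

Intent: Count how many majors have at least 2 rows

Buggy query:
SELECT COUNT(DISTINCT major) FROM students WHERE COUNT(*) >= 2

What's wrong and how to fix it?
Bug: WHERE filters individual rows, not groups, so a group-level COUNT is invalid there

Fix: Group first with HAVING COUNT(*) >= 2, then COUNT the resulting groups

Corrected query:
SELECT COUNT(*) FROM (SELECT major FROM students GROUP BY major HAVING COUNT(*) >= 2)

Result:
COUNT(*)
--------
1       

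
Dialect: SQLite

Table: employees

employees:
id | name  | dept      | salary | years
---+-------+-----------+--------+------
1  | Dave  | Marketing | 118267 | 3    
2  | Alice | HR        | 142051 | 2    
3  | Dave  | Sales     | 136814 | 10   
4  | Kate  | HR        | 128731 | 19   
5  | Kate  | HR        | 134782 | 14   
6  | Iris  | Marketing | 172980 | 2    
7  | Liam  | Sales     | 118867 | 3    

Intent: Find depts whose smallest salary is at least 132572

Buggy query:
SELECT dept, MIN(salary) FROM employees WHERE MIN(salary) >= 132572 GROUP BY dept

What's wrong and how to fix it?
Bug: MIN() in WHERE is a misuse of aggregate

Fix: Replace WHERE with HAVING after the GROUP BY

Corrected query:
SELECT dept, MIN(salary) FROM employees GROUP BY dept HAVING MIN(salary) >= 132572

Result:
(no rows)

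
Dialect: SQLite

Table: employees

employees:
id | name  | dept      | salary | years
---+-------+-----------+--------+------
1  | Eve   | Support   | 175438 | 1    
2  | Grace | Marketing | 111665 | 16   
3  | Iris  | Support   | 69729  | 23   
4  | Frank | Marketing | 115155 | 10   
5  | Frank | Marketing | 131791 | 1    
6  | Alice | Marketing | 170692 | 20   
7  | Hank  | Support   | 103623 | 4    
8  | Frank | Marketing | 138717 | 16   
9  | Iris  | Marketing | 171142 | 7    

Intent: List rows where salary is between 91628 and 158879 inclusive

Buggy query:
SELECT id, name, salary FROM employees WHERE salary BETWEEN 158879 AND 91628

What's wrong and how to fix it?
Bug: BETWEEN expects the lower bound first; with 158879 AND 91628 the range is empty

Fix: Write BETWEEN 91628 AND 158879

Corrected query:
SELECT id, name, salary FROM employees WHERE salary BETWEEN 91628 AND 158879

Result:
id | name  | salary
---+-------+-------
2  | Grace | 111665
4  | Frank | 115155
5  | Frank | 131791
7  | Hank  | 103623
8  | Frank | 138717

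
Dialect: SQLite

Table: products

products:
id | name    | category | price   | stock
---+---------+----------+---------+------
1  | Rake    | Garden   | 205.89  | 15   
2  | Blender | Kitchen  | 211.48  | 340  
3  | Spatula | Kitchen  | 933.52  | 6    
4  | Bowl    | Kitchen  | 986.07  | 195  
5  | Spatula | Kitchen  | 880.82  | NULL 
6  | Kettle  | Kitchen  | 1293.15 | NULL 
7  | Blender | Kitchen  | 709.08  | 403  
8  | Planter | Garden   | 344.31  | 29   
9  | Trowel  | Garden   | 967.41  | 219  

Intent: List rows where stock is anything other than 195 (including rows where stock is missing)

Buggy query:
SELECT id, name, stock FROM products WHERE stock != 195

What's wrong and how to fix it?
Bug: Inequality against NULL is unknown, not true; rows with NULL are dropped

Fix: Handle NULL separately with IS NULL alongside the inequality

Corrected query:
SELECT id, name, stock FROM products WHERE stock != 195 OR stock IS NULL

Result:
id | name    | stock
---+---------+------
1  | Rake    | 15   
2  | Blender | 340  
3  | Spatula | 6    
5  | Spatula | NULL 
6  | Kettle  | NULL 
7  | Blender | 403  
8  | Planter | 29   
9  | Trowel  | 219  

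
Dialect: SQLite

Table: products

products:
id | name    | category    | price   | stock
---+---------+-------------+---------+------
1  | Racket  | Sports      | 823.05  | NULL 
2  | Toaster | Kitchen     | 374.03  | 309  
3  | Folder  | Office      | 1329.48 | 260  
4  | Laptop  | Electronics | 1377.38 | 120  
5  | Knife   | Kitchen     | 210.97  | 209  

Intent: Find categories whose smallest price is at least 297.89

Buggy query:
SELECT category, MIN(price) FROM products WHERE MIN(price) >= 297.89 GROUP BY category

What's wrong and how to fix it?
Bug: Aggregates like MIN are computed per group after WHERE runs

Fix: Replace WHERE with HAVING after the GROUP BY

Corrected query:
SELECT category, MIN(price) FROM products GROUP BY category HAVING MIN(price) >= 297.89

Result:
category    | MIN(price)
------------+-----------
Electronics | 1377.38   
Office      | 1329.48   
Sports      | 823.05    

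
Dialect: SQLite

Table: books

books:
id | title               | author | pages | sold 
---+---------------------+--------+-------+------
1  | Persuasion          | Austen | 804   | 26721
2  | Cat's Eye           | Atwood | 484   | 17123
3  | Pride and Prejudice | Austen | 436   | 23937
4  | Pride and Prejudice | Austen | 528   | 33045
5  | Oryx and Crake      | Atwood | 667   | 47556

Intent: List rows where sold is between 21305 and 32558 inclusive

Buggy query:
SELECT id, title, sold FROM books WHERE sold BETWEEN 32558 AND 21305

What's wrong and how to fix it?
Bug: BETWEEN expects the lower bound first; with 32558 AND 21305 the range is empty

Fix: Write BETWEEN 21305 AND 32558

Corrected query:
SELECT id, title, sold FROM books WHERE sold BETWEEN 21305 AND 32558

Result:
id | title               | sold 
---+---------------------+------
1  | Persuasion          | 26721
3  | Pride and Prejudice | 23937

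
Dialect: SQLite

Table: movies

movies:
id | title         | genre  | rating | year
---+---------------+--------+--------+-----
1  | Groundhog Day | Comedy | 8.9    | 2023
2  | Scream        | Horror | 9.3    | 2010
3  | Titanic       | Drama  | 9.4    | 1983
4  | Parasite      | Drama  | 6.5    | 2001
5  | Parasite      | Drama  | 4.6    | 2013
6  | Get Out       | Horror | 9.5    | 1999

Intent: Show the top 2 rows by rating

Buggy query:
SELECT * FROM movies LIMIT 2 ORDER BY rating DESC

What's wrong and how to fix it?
Bug: ORDER BY cannot follow LIMIT; LIMIT is the final clause

Fix: Swap the clauses: ORDER BY first, then LIMIT

Corrected query:
SELECT * FROM movies ORDER BY rating DESC LIMIT 2

Result:
id | title   | genre  | rating | year
---+---------+--------+--------+-----
6  | Get Out | Horror | 9.5    | 1999
3  | Titanic | Drama  | 9.4    | 1983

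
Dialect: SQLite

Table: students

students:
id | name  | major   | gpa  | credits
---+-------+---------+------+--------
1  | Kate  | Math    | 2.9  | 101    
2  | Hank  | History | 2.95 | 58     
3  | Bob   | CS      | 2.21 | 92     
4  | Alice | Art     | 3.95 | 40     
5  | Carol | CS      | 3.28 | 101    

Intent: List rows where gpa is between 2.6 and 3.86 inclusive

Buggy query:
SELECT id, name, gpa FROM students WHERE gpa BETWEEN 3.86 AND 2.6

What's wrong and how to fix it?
Bug: The bounds are reversed; BETWEEN a AND b requires a <= b to match anything

Fix: Write BETWEEN 2.6 AND 3.86

Corrected query:
SELECT id, name, gpa FROM students WHERE gpa BETWEEN 2.6 AND 3.86

Result:
id | name  | gpa 
---+-------+-----
1  | Kate  | 2.9 
2  | Hank  | 2.95
5  | Carol | 3.28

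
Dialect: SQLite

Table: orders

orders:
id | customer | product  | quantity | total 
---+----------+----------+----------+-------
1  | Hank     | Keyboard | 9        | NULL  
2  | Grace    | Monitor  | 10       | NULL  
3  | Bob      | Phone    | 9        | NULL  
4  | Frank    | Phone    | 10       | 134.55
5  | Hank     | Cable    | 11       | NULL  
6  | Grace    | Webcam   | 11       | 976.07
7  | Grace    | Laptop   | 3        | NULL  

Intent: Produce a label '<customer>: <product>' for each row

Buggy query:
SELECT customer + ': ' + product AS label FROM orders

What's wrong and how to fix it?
Bug: SQLite uses || for string concatenation; + coerces text to numbers (yielding 0)

Fix: Use the || operator for string concatenation

Corrected query:
SELECT customer || ': ' || product AS label FROM orders

Result:
label         
--------------
Hank: Keyboard
Grace: Monitor
Bob: Phone    
Frank: Phone  
Hank: Cable   
Grace: Webcam 
Grace: Laptop 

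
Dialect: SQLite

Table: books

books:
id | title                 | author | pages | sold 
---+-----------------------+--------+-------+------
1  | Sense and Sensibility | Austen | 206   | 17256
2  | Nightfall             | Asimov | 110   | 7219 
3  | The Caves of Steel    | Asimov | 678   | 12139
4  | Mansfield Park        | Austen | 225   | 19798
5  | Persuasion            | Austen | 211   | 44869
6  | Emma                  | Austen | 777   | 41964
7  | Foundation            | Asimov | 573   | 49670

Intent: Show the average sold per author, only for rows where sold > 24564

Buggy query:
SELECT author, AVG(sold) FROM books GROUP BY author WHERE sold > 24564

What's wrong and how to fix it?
Bug: WHERE cannot follow GROUP BY

Fix: Move the WHERE clause before GROUP BY

Corrected query:
SELECT author, AVG(sold) FROM books WHERE sold > 24564 GROUP BY author

Result:
author | AVG(sold)
-------+----------
Asimov | 49670    
Austen | 43416.5  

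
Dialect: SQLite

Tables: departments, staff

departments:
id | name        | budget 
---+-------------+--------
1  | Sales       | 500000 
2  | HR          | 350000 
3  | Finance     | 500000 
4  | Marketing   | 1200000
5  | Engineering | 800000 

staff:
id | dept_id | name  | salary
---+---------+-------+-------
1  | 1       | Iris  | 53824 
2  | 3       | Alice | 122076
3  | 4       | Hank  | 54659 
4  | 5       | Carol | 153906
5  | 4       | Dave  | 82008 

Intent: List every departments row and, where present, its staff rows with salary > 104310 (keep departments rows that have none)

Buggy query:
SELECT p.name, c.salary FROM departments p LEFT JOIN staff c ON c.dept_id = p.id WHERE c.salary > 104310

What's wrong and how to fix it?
Bug: A WHERE condition on the right-hand table after LEFT JOIN drops unmatched parents

Fix: Put 'c.salary > 104310' in the JOIN's ON clause instead of WHERE

Corrected query:
SELECT p.name, c.salary FROM departments p LEFT JOIN staff c ON c.dept_id = p.id AND c.salary > 104310

Result:
name        | salary
------------+-------
Sales       | NULL  
HR          | NULL  
Finance     | 122076
Marketing   | NULL  
Engineering | 153906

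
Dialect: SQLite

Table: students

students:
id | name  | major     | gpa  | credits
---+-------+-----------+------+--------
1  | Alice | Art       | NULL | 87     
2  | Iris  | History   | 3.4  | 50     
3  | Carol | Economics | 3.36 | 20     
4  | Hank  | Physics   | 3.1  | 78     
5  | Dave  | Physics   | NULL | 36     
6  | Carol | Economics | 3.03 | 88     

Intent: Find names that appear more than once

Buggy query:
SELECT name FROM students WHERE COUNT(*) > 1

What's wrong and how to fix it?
Bug: COUNT(*) is an aggregate and cannot be used in WHERE

Fix: Group first, then use HAVING for the count condition

Corrected query:
SELECT name FROM students GROUP BY name HAVING COUNT(*) > 1

Result:
name 
-----
Carol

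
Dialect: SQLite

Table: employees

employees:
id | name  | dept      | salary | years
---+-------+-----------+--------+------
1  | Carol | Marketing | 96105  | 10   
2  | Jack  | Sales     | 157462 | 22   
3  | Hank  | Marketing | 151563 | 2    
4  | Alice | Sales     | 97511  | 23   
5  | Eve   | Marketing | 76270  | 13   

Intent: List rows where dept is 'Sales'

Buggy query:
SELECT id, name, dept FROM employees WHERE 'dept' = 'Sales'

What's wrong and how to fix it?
Bug: Single quotes denote string literals in SQL; the column name is being compared as a constant string

Fix: Reference the column as dept without single quotes

Corrected query:
SELECT id, name, dept FROM employees WHERE dept = 'Sales'

Result:
id | name  | dept 
---+-------+------
2  | Jack  | Sales
4  | Alice | Sales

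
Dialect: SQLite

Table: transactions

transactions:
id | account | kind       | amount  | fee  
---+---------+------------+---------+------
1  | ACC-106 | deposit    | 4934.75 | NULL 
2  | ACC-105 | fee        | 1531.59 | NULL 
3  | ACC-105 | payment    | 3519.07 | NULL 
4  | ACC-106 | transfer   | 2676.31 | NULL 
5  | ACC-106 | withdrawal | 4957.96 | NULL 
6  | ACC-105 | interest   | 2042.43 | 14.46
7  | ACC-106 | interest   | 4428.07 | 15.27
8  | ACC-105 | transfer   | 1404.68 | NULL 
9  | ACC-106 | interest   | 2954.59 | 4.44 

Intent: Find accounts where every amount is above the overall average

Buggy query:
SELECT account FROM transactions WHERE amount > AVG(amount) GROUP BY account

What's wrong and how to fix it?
Bug: WHERE evaluates per row before aggregation, so AVG() is unavailable

Fix: Use a subquery for AVG and a HAVING MIN(...) filter so the condition holds for every row in the group

Corrected query:
SELECT account FROM transactions GROUP BY account HAVING MIN(amount) > (SELECT AVG(amount) FROM transactions)

Result:
(no rows)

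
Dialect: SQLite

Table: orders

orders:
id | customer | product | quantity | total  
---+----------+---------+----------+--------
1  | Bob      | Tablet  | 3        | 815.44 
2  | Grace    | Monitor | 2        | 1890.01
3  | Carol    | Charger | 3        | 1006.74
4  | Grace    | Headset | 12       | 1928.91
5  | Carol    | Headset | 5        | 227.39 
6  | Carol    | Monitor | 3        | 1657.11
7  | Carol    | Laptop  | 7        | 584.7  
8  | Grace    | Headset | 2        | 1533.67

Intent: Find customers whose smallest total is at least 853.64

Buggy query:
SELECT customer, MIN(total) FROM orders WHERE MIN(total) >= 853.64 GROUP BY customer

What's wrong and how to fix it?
Bug: Aggregates like MIN are computed per group after WHERE runs

Fix: Replace WHERE with HAVING after the GROUP BY

Corrected query:
SELECT customer, MIN(total) FROM orders GROUP BY customer HAVING MIN(total) >= 853.64

Result:
customer | MIN(total)
---------+-----------
Grace    | 1533.67   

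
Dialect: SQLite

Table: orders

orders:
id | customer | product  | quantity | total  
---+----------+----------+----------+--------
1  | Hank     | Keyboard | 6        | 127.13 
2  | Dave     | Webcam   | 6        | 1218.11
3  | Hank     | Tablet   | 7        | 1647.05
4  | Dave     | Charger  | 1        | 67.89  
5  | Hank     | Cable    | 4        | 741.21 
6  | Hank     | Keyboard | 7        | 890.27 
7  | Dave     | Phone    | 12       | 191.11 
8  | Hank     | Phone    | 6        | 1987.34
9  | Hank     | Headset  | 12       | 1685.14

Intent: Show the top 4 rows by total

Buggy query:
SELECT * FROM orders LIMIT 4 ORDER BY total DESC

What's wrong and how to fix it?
Bug: LIMIT must come after ORDER BY

Fix: Sort with ORDER BY, then apply LIMIT

Corrected query:
SELECT * FROM orders ORDER BY total DESC LIMIT 4

Result:
id | customer | product | quantity | total  
---+----------+---------+----------+--------
8  | Hank     | Phone   | 6        | 1987.34
9  | Hank     | Headset | 12       | 1685.14
3  | Hank     | Tablet  | 7        | 1647.05
2  | Dave     | Webcam  | 6        | 1218.11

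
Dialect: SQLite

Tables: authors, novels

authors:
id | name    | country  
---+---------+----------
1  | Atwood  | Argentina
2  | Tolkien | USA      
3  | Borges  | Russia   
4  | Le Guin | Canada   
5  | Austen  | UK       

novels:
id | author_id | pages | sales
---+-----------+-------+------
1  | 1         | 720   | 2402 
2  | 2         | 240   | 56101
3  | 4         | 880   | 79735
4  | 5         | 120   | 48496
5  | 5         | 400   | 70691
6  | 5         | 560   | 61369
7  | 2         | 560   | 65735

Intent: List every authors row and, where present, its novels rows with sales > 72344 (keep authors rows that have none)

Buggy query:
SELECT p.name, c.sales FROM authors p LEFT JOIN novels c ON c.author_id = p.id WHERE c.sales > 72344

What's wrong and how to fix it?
Bug: A WHERE condition on the right-hand table after LEFT JOIN drops unmatched parents

Fix: Move the right-table condition into the ON clause so unmatched parents are kept

Corrected query:
SELECT p.name, c.sales FROM authors p LEFT JOIN novels c ON c.author_id = p.id AND c.sales > 72344

Result:
name    | sales
--------+------
Atwood  | NULL 
Tolkien | NULL 
Borges  | NULL 
Le Guin | 79735
Austen  | NULL 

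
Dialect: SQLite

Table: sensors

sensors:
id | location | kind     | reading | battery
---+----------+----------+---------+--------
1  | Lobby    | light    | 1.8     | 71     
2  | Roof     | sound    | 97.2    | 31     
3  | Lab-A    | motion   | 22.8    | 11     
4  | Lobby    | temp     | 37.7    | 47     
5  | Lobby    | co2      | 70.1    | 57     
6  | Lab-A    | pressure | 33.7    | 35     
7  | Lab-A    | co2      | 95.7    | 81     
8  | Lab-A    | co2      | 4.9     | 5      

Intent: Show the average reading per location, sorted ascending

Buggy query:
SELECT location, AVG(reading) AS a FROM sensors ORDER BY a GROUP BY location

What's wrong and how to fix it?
Bug: GROUP BY must precede ORDER BY

Fix: Reorder: SELECT … FROM … GROUP BY … ORDER BY …

Corrected query:
SELECT location, AVG(reading) AS a FROM sensors GROUP BY location ORDER BY a

Result:
location | a        
---------+----------
Lobby    | 36.533333
Lab-A    | 39.275   
Roof     | 97.2     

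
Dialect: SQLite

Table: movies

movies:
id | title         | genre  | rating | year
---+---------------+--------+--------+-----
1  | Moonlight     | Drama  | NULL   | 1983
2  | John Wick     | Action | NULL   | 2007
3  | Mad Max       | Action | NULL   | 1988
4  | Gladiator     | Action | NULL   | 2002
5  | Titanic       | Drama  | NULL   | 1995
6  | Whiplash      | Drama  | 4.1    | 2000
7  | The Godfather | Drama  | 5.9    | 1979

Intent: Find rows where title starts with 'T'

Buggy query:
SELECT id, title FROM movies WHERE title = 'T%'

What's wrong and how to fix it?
Bug: Wildcards only work with LIKE; '=' treats '%' as a literal character

Fix: Replace '=' with LIKE so 'T%' is treated as a pattern

Corrected query:
SELECT id, title FROM movies WHERE title LIKE 'T%'

Result:
id | title        
---+--------------
5  | Titanic      
7  | The Godfather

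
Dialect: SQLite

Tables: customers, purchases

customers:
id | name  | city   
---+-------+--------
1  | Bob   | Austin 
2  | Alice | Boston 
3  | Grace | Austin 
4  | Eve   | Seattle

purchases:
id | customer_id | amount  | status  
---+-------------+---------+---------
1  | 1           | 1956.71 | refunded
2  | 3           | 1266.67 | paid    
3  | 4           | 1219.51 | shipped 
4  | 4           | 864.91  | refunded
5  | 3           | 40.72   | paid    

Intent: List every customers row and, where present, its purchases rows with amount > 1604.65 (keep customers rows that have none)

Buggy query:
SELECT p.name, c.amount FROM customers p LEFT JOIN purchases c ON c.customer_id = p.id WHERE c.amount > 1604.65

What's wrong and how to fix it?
Bug: A WHERE condition on the right-hand table after LEFT JOIN drops unmatched parents

Fix: Put 'c.amount > 1604.65' in the JOIN's ON clause instead of WHERE

Corrected query:
SELECT p.name, c.amount FROM customers p LEFT JOIN purchases c ON c.customer_id = p.id AND c.amount > 1604.65

Result:
name  | amount 
------+--------
Bob   | 1956.71
Alice | NULL   
Grace | NULL   
Eve   | NULL   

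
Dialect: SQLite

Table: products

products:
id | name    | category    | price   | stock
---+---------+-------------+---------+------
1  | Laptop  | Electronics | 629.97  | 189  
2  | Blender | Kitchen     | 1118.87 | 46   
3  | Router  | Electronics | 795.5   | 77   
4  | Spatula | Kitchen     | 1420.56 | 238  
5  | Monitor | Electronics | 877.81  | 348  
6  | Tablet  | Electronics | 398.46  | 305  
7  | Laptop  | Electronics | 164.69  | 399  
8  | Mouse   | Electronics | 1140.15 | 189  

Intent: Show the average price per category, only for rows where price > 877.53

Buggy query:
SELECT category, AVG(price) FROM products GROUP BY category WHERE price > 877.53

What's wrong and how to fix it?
Bug: WHERE cannot follow GROUP BY

Fix: Move the WHERE clause before GROUP BY

Corrected query:
SELECT category, AVG(price) FROM products WHERE price > 877.53 GROUP BY category

Result:
category    | AVG(price)
------------+-----------
Electronics | 1008.98   
Kitchen     | 1269.715  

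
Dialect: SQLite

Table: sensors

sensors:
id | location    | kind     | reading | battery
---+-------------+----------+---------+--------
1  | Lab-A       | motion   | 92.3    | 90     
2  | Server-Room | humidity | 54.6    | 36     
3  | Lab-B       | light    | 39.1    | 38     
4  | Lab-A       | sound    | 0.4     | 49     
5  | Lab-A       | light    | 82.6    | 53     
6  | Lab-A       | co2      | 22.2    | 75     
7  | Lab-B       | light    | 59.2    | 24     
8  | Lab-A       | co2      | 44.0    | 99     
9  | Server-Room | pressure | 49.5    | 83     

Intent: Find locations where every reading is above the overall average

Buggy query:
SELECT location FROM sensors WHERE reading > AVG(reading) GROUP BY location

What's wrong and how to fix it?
Bug: AVG() is an aggregate; it can't sit directly in WHERE

Fix: Compute the overall average in a scalar subquery and compare each group's MIN against it in HAVING

Corrected query:
SELECT location FROM sensors GROUP BY location HAVING MIN(reading) > (SELECT AVG(reading) FROM sensors)

Result:
location   
-----------
Server-Room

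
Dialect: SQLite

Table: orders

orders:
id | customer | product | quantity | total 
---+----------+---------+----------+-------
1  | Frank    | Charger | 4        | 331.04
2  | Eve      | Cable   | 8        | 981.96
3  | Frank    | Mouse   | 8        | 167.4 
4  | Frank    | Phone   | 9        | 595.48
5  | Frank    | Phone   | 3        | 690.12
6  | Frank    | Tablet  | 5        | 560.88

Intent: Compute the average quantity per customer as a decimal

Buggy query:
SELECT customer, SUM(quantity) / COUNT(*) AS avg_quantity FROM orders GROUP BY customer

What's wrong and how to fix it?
Bug: Both operands are integers, so '/' performs integer division and truncates

Fix: Multiply by 1.0 (or CAST to REAL) to force floating-point division

Corrected query:
SELECT customer, SUM(quantity) * 1.0 / COUNT(*) AS avg_quantity FROM orders GROUP BY customer

Result:
customer | avg_quantity
---------+-------------
Eve      | 8           
Frank    | 5.8         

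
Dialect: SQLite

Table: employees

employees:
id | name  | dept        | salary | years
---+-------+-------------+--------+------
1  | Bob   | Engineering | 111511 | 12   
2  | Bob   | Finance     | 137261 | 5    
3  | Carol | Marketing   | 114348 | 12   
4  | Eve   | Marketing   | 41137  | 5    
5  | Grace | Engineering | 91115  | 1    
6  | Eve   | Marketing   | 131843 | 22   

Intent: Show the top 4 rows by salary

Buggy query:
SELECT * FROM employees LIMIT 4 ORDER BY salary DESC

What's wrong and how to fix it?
Bug: ORDER BY cannot follow LIMIT; LIMIT is the final clause

Fix: Sort with ORDER BY, then apply LIMIT

Corrected query:
SELECT * FROM employees ORDER BY salary DESC LIMIT 4

Result:
id | name  | dept        | salary | years
---+-------+-------------+--------+------
2  | Bob   | Finance     | 137261 | 5    
6  | Eve   | Marketing   | 131843 | 22   
3  | Carol | Marketing   | 114348 | 12   
1  | Bob   | Engineering | 111511 | 12   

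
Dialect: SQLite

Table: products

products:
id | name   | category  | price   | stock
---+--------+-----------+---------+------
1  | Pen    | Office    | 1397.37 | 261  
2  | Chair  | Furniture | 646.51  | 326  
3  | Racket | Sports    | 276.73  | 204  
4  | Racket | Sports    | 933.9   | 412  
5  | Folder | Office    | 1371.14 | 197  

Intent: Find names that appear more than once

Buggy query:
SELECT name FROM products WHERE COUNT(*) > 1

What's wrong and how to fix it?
Bug: WHERE can't reference COUNT(*); aggregates are computed after WHERE

Fix: Group first, then use HAVING for the count condition

Corrected query:
SELECT name FROM products GROUP BY name HAVING COUNT(*) > 1

Result:
name  
------
Racket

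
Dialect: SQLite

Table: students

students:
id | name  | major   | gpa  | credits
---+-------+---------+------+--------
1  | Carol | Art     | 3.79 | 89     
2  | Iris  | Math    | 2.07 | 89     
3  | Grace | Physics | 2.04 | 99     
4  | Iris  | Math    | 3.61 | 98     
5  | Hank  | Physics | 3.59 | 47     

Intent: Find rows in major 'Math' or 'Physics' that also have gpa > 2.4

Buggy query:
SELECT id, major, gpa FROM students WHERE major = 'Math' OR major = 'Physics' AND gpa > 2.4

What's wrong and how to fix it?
Bug: AND binds tighter than OR, so this parses as major = 'Math' OR (major = 'Physics' AND gpa > 2.4)

Fix: Add parentheses around the OR so the AND applies to both alternatives

Corrected query:
SELECT id, major, gpa FROM students WHERE (major = 'Math' OR major = 'Physics') AND gpa > 2.4

Result:
id | major   | gpa 
---+---------+-----
4  | Math    | 3.61
5  | Physics | 3.59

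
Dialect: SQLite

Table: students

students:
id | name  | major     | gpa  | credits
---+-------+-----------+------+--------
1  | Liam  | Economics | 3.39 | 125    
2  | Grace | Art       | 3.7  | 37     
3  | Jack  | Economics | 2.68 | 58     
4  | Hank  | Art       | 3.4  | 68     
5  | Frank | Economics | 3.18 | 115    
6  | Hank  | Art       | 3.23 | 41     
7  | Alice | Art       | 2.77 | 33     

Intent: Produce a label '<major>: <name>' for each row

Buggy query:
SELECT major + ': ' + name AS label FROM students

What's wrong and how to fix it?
Bug: SQLite uses || for string concatenation; + coerces text to numbers (yielding 0)

Fix: Replace + with || to concatenate text

Corrected query:
SELECT major || ': ' || name AS label FROM students

Result:
label           
----------------
Economics: Liam 
Art: Grace      
Economics: Jack 
Art: Hank       
Economics: Frank
Art: Hank       
Art: Alice      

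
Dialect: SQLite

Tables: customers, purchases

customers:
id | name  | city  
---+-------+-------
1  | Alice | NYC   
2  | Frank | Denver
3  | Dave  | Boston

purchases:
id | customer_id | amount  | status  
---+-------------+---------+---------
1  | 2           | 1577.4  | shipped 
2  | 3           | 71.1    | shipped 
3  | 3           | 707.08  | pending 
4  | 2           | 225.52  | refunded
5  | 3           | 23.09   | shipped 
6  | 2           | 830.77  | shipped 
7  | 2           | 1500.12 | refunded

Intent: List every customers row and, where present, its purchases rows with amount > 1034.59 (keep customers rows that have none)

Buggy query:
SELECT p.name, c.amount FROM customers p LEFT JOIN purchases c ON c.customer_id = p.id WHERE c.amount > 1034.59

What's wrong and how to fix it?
Bug: A WHERE condition on the right-hand table after LEFT JOIN drops unmatched parents

Fix: Put 'c.amount > 1034.59' in the JOIN's ON clause instead of WHERE

Corrected query:
SELECT p.name, c.amount FROM customers p LEFT JOIN purchases c ON c.customer_id = p.id AND c.amount > 1034.59

Result:
name  | amount 
------+--------
Alice | NULL   
Frank | 1500.12
Frank | 1577.4 
Dave  | NULL   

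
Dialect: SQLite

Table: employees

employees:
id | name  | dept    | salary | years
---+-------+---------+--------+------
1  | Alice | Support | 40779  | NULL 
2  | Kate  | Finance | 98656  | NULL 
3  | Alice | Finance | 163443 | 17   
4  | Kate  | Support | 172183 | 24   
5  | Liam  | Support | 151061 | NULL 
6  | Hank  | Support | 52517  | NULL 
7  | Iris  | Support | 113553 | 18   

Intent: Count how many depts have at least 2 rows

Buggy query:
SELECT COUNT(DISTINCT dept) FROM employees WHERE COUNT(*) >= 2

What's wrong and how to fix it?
Bug: WHERE filters individual rows, not groups, so a group-level COUNT is invalid there

Fix: Group first with HAVING COUNT(*) >= 2, then COUNT the resulting groups

Corrected query:
SELECT COUNT(*) FROM (SELECT dept FROM employees GROUP BY dept HAVING COUNT(*) >= 2)

Result:
COUNT(*)
--------
2       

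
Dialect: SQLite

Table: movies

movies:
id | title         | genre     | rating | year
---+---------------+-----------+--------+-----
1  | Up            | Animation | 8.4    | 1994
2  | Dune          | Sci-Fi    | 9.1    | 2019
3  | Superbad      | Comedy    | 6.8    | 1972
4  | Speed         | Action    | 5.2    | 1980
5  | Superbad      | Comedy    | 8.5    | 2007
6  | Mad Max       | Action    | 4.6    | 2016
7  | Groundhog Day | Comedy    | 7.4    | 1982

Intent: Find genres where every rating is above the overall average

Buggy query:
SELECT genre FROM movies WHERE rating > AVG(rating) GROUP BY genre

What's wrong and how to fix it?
Bug: AVG() is an aggregate; it can't sit directly in WHERE

Fix: Compute the overall average in a scalar subquery and compare each group's MIN against it in HAVING

Corrected query:
SELECT genre FROM movies GROUP BY genre HAVING MIN(rating) > (SELECT AVG(rating) FROM movies)

Result:
genre    
---------
Animation
Sci-Fi   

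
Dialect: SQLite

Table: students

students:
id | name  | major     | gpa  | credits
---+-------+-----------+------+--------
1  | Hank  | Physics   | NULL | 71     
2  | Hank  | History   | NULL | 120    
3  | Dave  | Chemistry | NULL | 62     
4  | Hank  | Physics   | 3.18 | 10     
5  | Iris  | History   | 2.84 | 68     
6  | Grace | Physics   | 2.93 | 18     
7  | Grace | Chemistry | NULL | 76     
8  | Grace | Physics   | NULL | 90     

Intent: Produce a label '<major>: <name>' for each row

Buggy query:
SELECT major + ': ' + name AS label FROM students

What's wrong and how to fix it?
Bug: '+' is numeric addition; on text columns SQLite converts them to 0 instead of concatenating

Fix: Use the || operator for string concatenation

Corrected query:
SELECT major || ': ' || name AS label FROM students

Result:
label           
----------------
Physics: Hank   
History: Hank   
Chemistry: Dave 
Physics: Hank   
History: Iris   
Physics: Grace  
Chemistry: Grace
Physics: Grace  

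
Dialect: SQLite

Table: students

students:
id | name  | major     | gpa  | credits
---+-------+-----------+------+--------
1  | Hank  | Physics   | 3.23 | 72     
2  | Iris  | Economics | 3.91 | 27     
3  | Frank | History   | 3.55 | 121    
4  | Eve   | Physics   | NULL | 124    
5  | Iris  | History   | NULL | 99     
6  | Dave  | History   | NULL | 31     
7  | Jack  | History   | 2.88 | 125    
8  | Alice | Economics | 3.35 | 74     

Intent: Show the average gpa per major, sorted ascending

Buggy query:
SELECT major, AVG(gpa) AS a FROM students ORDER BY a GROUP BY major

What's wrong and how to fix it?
Bug: GROUP BY must precede ORDER BY

Fix: Reorder: SELECT … FROM … GROUP BY … ORDER BY …

Corrected query:
SELECT major, AVG(gpa) AS a FROM students GROUP BY major ORDER BY a

Result:
major     | a    
----------+------
History   | 3.215
Physics   | 3.23 
Economics | 3.63 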